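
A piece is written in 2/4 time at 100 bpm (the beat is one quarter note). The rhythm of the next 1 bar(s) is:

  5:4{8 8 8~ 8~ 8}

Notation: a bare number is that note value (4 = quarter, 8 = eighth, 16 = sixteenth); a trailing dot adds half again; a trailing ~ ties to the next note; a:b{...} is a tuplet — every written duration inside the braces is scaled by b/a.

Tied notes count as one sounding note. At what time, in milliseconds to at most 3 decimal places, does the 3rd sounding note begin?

note 3 onset = 4/5b = 480.0ms

1. 0.0ms @ 0 + 240.0ms (2/5)
2. 240.0ms @ 2/5 + 240.0ms (2/5)
3. 480.0ms @ 4/5 + 720.0ms (6/5)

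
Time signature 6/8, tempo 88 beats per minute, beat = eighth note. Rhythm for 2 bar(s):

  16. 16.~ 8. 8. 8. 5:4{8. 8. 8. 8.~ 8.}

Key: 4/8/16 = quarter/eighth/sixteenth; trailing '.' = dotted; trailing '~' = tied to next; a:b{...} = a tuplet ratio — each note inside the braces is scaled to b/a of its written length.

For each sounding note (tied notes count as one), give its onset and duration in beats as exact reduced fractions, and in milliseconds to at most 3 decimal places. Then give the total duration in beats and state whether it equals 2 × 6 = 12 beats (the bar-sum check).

1) 0.0ms=0b +511.364ms=3/4b
2) 511.364ms=3/4b +1534.091ms=9/4b
3) 2045.455ms=3b +1022.727ms=3/2b
4) 3068.182ms=9/2b +1022.727ms=3/2b
5) 4090.909ms=6b +818.182ms=6/5b
6) 4909.091ms=36/5b +818.182ms=6/5b
7) 5727.273ms=42/5b +818.182ms=6/5b
8) 6545.455ms=48/5b +1636.364ms=12/5b
Σ=12b of 12 (88bpm 6/8) — PASS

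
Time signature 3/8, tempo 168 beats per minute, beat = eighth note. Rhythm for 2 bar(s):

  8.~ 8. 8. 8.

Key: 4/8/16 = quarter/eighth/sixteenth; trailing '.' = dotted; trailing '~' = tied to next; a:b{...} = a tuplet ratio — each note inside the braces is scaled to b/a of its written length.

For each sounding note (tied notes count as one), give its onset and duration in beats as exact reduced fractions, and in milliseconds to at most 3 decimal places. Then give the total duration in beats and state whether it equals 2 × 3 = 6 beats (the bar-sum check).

1) 0.0ms=0b +1071.429ms=3b
2) 1071.429ms=3b +535.714ms=3/2b
3) 1607.143ms=9/2b +535.714ms=3/2b
Σ=6b of 6 (168bpm 3/8) — PASS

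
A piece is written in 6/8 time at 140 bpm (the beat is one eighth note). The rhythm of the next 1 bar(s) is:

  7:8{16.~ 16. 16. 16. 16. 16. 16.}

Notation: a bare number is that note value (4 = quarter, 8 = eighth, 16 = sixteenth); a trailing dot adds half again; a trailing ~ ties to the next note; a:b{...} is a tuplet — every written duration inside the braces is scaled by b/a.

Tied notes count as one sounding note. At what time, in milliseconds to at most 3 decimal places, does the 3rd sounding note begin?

1. 0.0ms @ 0 + 734.694ms (12/7)
2. 734.694ms @ 12/7 + 367.347ms (6/7)
3. 1102.041ms @ 18/7 + 367.347ms (6/7)
4. 1469.388ms @ 24/7 + 367.347ms (6/7)
5. 1836.735ms @ 30/7 + 367.347ms (6/7)
6. 2204.082ms @ 36/7 + 367.347ms (6/7)

note 3 onset = 18/7b = 1102.041ms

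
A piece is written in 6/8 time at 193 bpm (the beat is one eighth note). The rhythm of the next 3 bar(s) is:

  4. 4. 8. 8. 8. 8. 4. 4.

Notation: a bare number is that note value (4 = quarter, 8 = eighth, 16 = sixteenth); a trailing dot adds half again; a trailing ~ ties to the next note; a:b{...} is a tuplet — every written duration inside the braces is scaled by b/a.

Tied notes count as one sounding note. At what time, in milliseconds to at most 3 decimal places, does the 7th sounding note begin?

1. 0.0ms @ 0 + 932.642ms (3)
2. 932.642ms @ 3 + 932.642ms (3)
3. 1865.285ms @ 6 + 466.321ms (3/2)
4. 2331.606ms @ 15/2 + 466.321ms (3/2)
5. 2797.927ms @ 9 + 466.321ms (3/2)
6. 3264.249ms @ 21/2 + 466.321ms (3/2)
7. 3730.57ms @ 12 + 932.642ms (3)
8. 4663.212ms @ 15 + 932.642ms (3)

note 7 onset = 12b = 3730.57ms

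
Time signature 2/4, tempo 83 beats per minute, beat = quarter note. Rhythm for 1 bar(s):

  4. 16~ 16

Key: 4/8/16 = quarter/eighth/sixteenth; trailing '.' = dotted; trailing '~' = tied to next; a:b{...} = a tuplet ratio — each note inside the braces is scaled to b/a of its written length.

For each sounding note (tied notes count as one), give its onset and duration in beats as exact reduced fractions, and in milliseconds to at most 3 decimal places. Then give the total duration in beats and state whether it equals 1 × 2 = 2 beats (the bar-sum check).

1) 0.0ms=0b +1084.337ms=3/2b
2) 1084.337ms=3/2b +361.446ms=1/2b
Σ=2b of 2 (83bpm 2/4) — PASS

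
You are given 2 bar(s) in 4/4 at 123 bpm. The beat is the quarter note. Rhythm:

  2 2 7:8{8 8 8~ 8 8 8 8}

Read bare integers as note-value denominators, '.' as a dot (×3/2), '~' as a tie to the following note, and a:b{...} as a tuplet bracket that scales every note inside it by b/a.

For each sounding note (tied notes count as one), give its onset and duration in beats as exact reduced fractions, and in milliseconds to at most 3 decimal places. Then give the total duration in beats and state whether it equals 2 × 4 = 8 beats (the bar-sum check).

1) 0.0ms=0b +975.61ms=2b
2) 975.61ms=2b +975.61ms=2b
3) 1951.22ms=4b +278.746ms=4/7b
4) 2229.965ms=32/7b +278.746ms=4/7b
5) 2508.711ms=36/7b +557.491ms=8/7b
6) 3066.202ms=44/7b +278.746ms=4/7b
7) 3344.948ms=48/7b +278.746ms=4/7b
8) 3623.693ms=52/7b +278.746ms=4/7b
Σ=8b of 8 (123bpm 4/4) — PASS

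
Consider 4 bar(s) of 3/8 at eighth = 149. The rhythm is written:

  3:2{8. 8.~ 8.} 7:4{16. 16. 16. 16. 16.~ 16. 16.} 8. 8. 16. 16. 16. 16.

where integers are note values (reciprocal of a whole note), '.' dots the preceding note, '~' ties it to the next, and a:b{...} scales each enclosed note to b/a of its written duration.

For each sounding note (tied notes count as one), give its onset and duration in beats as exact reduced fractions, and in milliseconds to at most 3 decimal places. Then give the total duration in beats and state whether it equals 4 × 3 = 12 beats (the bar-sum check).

1) 0.0ms=0b +402.685ms=1b
2) 402.685ms=1b +805.369ms=2b
3) 1208.054ms=3b +172.579ms=3/7b
4) 1380.633ms=24/7b +172.579ms=3/7b
5) 1553.212ms=27/7b +172.579ms=3/7b
6) 1725.791ms=30/7b +172.579ms=3/7b
7) 1898.37ms=33/7b +345.158ms=6/7b
8) 2243.528ms=39/7b +172.579ms=3/7b
9) 2416.107ms=6b +604.027ms=3/2b
10) 3020.134ms=15/2b +604.027ms=3/2b
11) 3624.161ms=9b +302.013ms=3/4b
12) 3926.174ms=39/4b +302.013ms=3/4b
13) 4228.188ms=21/2b +302.013ms=3/4b
14) 4530.201ms=45/4b +302.013ms=3/4b
Σ=12b of 12 (149bpm 3/8) — PASS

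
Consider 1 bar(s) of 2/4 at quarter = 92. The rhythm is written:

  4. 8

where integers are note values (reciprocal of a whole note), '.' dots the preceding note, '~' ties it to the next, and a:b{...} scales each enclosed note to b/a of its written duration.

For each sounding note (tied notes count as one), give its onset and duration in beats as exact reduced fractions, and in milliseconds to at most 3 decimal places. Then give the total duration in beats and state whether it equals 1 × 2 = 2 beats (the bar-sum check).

1) 0.0ms=0b +978.261ms=3/2b
2) 978.261ms=3/2b +326.087ms=1/2b
Σ=2b of 2 (92bpm 2/4) — PASS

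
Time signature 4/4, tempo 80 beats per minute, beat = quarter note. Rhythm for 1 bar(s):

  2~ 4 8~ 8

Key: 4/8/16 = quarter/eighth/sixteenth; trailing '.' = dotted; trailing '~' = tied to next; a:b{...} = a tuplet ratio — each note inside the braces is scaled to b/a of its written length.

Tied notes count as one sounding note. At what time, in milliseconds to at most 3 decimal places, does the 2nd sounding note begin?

1. 0.0ms @ 0 + 2250.0ms (3)
2. 2250.0ms @ 3 + 750.0ms (1)

note 2 onset = 3b = 2250.0ms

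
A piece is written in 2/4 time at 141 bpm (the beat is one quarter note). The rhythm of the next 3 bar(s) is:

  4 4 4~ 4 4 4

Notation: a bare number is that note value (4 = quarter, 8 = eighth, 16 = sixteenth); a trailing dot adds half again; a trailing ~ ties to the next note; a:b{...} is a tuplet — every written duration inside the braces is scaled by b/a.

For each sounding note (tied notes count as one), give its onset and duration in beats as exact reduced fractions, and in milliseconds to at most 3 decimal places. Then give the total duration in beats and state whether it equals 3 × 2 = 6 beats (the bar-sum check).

1) 0.0ms=0b +425.532ms=1b
2) 425.532ms=1b +425.532ms=1b
3) 851.064ms=2b +851.064ms=2b
4) 1702.128ms=4b +425.532ms=1b
5) 2127.66ms=5b +425.532ms=1b
Σ=6b of 6 (141bpm 2/4) — PASS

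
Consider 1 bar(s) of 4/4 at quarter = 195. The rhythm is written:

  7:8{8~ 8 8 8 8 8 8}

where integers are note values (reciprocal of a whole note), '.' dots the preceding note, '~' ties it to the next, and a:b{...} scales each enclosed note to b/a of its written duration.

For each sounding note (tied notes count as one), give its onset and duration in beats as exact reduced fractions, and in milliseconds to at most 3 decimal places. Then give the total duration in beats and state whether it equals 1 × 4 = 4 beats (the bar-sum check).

1) 0.0ms=0b +351.648ms=8/7b
2) 351.648ms=8/7b +175.824ms=4/7b
3) 527.473ms=12/7b +175.824ms=4/7b
4) 703.297ms=16/7b +175.824ms=4/7b
5) 879.121ms=20/7b +175.824ms=4/7b
6) 1054.945ms=24/7b +175.824ms=4/7b
Σ=4b of 4 (195bpm 4/4) — PASS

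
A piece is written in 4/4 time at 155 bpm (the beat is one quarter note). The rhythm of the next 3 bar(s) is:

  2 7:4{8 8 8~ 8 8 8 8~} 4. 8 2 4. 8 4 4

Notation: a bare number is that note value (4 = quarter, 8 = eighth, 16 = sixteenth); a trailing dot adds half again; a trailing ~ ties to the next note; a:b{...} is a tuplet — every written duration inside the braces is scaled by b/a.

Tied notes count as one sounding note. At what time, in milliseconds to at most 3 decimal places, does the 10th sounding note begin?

note 10 onset = 8b = 3096.774ms

1. 0.0ms @ 0 + 774.194ms (2)
2. 774.194ms @ 2 + 110.599ms (2/7)
3. 884.793ms @ 16/7 + 110.599ms (2/7)
4. 995.392ms @ 18/7 + 221.198ms (4/7)
5. 1216.59ms @ 22/7 + 110.599ms (2/7)
6. 1327.189ms @ 24/7 + 110.599ms (2/7)
7. 1437.788ms @ 26/7 + 691.244ms (25/14)
8. 2129.032ms @ 11/2 + 193.548ms (1/2)
9. 2322.581ms @ 6 + 774.194ms (2)
10. 3096.774ms @ 8 + 580.645ms (3/2)
11. 3677.419ms @ 19/2 + 193.548ms (1/2)
12. 3870.968ms @ 10 + 387.097ms (1)
13. 4258.065ms @ 11 + 387.097ms (1)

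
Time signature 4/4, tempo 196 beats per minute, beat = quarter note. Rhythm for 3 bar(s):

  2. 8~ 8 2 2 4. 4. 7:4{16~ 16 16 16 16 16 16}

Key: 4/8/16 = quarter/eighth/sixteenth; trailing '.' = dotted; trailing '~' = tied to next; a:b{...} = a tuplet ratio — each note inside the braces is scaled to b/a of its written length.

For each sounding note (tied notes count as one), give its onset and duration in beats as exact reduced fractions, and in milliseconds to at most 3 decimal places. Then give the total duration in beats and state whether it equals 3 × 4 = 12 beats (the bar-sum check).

1) 0.0ms=0b +918.367ms=3b
2) 918.367ms=3b +306.122ms=1b
3) 1224.49ms=4b +612.245ms=2b
4) 1836.735ms=6b +612.245ms=2b
5) 2448.98ms=8b +459.184ms=3/2b
6) 2908.163ms=19/2b +459.184ms=3/2b
7) 3367.347ms=11b +87.464ms=2/7b
8) 3454.81ms=79/7b +43.732ms=1/7b
9) 3498.542ms=80/7b +43.732ms=1/7b
10) 3542.274ms=81/7b +43.732ms=1/7b
11) 3586.006ms=82/7b +43.732ms=1/7b
12) 3629.738ms=83/7b +43.732ms=1/7b
Σ=12b of 12 (196bpm 4/4) — PASS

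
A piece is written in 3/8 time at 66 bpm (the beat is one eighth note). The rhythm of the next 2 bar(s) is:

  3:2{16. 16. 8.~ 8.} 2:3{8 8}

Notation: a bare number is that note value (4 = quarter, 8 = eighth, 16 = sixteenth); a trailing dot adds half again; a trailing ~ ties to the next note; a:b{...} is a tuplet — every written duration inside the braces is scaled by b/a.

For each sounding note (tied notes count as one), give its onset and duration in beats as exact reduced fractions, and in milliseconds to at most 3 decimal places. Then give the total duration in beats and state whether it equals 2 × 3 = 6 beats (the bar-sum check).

1) 0.0ms=0b +454.545ms=1/2b
2) 454.545ms=1/2b +454.545ms=1/2b
3) 909.091ms=1b +1818.182ms=2b
4) 2727.273ms=3b +1363.636ms=3/2b
5) 4090.909ms=9/2b +1363.636ms=3/2b
Σ=6b of 6 (66bpm 3/8) — PASS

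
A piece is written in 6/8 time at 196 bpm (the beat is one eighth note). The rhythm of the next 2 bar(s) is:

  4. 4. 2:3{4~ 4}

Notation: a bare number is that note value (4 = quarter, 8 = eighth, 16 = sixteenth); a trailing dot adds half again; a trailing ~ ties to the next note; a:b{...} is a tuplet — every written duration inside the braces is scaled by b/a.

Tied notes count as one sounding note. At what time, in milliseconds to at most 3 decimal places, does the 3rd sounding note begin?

note 3 onset = 6b = 1836.735ms

1. 0.0ms @ 0 + 918.367ms (3)
2. 918.367ms @ 3 + 918.367ms (3)
3. 1836.735ms @ 6 + 1836.735ms (6)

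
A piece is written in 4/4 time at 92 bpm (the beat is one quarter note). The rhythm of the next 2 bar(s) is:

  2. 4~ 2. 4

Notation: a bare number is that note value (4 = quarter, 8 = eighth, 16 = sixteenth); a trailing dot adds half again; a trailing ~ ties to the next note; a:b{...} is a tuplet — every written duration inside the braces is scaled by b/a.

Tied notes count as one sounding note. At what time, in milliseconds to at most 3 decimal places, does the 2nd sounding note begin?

note 2 onset = 3b = 1956.522ms

1. 0.0ms @ 0 + 1956.522ms (3)
2. 1956.522ms @ 3 + 2608.696ms (4)
3. 4565.217ms @ 7 + 652.174ms (1)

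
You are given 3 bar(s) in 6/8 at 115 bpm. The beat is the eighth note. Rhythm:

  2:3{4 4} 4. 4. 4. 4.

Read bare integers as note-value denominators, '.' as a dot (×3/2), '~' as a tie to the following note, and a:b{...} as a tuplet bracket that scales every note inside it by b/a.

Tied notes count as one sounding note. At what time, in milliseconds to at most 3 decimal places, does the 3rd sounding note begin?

1. 0.0ms @ 0 + 1565.217ms (3)
2. 1565.217ms @ 3 + 1565.217ms (3)
3. 3130.435ms @ 6 + 1565.217ms (3)
4. 4695.652ms @ 9 + 1565.217ms (3)
5. 6260.87ms @ 12 + 1565.217ms (3)
6. 7826.087ms @ 15 + 1565.217ms (3)

note 3 onset = 6b = 3130.435ms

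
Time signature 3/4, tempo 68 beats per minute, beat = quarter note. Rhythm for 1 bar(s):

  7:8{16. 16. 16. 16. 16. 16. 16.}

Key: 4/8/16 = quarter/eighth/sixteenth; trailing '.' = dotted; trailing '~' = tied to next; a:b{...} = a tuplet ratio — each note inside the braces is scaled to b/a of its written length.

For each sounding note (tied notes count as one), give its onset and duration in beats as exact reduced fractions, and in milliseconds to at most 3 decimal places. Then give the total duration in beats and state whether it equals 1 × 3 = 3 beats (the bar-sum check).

1) 0.0ms=0b +378.151ms=3/7b
2) 378.151ms=3/7b +378.151ms=3/7b
3) 756.303ms=6/7b +378.151ms=3/7b
4) 1134.454ms=9/7b +378.151ms=3/7b
5) 1512.605ms=12/7b +378.151ms=3/7b
6) 1890.756ms=15/7b +378.151ms=3/7b
7) 2268.908ms=18/7b +378.151ms=3/7b
Σ=3b of 3 (68bpm 3/4) — PASS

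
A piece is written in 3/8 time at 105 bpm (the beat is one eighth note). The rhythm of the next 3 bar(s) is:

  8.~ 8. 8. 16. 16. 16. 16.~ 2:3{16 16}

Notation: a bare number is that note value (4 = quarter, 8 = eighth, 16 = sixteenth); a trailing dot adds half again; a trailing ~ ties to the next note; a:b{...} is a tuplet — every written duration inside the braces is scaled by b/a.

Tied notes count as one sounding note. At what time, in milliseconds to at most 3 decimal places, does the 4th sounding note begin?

note 4 onset = 21/4b = 3000.0ms

1. 0.0ms @ 0 + 1714.286ms (3)
2. 1714.286ms @ 3 + 857.143ms (3/2)
3. 2571.429ms @ 9/2 + 428.571ms (3/4)
4. 3000.0ms @ 21/4 + 428.571ms (3/4)
5. 3428.571ms @ 6 + 428.571ms (3/4)
6. 3857.143ms @ 27/4 + 857.143ms (3/2)
7. 4714.286ms @ 33/4 + 428.571ms (3/4)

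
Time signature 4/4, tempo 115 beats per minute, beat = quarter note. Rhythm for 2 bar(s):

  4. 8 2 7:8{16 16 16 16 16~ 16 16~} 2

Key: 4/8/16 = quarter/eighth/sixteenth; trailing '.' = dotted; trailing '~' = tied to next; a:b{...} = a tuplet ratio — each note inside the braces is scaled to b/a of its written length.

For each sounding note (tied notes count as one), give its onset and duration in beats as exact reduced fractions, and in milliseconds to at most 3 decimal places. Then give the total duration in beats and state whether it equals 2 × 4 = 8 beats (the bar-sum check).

1) 0.0ms=0b +782.609ms=3/2b
2) 782.609ms=3/2b +260.87ms=1/2b
3) 1043.478ms=2b +1043.478ms=2b
4) 2086.957ms=4b +149.068ms=2/7b
5) 2236.025ms=30/7b +149.068ms=2/7b
6) 2385.093ms=32/7b +149.068ms=2/7b
7) 2534.161ms=34/7b +149.068ms=2/7b
8) 2683.23ms=36/7b +298.137ms=4/7b
9) 2981.366ms=40/7b +1192.547ms=16/7b
Σ=8b of 8 (115bpm 4/4) — PASS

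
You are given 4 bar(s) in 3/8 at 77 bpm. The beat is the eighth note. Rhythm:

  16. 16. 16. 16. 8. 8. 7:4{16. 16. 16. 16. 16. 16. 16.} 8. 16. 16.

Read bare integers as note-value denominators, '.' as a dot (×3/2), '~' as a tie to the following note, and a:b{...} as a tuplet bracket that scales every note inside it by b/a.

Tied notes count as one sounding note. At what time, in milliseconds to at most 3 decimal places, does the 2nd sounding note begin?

note 2 onset = 3/4b = 584.416ms

1. 0.0ms @ 0 + 584.416ms (3/4)
2. 584.416ms @ 3/4 + 584.416ms (3/4)
3. 1168.831ms @ 3/2 + 584.416ms (3/4)
4. 1753.247ms @ 9/4 + 584.416ms (3/4)
5. 2337.662ms @ 3 + 1168.831ms (3/2)
6. 3506.494ms @ 9/2 + 1168.831ms (3/2)
7. 4675.325ms @ 6 + 333.952ms (3/7)
8. 5009.276ms @ 45/7 + 333.952ms (3/7)
9. 5343.228ms @ 48/7 + 333.952ms (3/7)
10. 5677.18ms @ 51/7 + 333.952ms (3/7)
11. 6011.132ms @ 54/7 + 333.952ms (3/7)
12. 6345.083ms @ 57/7 + 333.952ms (3/7)
13. 6679.035ms @ 60/7 + 333.952ms (3/7)
14. 7012.987ms @ 9 + 1168.831ms (3/2)
15. 8181.818ms @ 21/2 + 584.416ms (3/4)
16. 8766.234ms @ 45/4 + 584.416ms (3/4)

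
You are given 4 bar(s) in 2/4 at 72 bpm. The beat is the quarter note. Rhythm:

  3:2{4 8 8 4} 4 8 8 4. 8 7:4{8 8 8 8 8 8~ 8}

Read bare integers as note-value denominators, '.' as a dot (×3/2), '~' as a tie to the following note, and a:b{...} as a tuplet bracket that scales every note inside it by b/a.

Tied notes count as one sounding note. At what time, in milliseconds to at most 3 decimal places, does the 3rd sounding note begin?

note 3 onset = 1b = 833.333ms

1. 0.0ms @ 0 + 555.556ms (2/3)
2. 555.556ms @ 2/3 + 277.778ms (1/3)
3. 833.333ms @ 1 + 277.778ms (1/3)
4. 1111.111ms @ 4/3 + 555.556ms (2/3)
5. 1666.667ms @ 2 + 833.333ms (1)
6. 2500.0ms @ 3 + 416.667ms (1/2)
7. 2916.667ms @ 7/2 + 416.667ms (1/2)
8. 3333.333ms @ 4 + 1250.0ms (3/2)
9. 4583.333ms @ 11/2 + 416.667ms (1/2)
10. 5000.0ms @ 6 + 238.095ms (2/7)
11. 5238.095ms @ 44/7 + 238.095ms (2/7)
12. 5476.19ms @ 46/7 + 238.095ms (2/7)
13. 5714.286ms @ 48/7 + 238.095ms (2/7)
14. 5952.381ms @ 50/7 + 238.095ms (2/7)
15. 6190.476ms @ 52/7 + 476.19ms (4/7)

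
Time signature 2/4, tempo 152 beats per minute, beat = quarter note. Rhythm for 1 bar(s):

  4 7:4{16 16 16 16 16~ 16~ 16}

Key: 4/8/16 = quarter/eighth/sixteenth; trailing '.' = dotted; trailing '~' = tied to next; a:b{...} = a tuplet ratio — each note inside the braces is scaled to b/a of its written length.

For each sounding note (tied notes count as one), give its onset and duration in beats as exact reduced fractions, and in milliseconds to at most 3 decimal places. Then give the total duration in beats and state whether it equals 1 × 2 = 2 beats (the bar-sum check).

1) 0.0ms=0b +394.737ms=1b
2) 394.737ms=1b +56.391ms=1/7b
3) 451.128ms=8/7b +56.391ms=1/7b
4) 507.519ms=9/7b +56.391ms=1/7b
5) 563.91ms=10/7b +56.391ms=1/7b
6) 620.301ms=11/7b +169.173ms=3/7b
Σ=2b of 2 (152bpm 2/4) — PASS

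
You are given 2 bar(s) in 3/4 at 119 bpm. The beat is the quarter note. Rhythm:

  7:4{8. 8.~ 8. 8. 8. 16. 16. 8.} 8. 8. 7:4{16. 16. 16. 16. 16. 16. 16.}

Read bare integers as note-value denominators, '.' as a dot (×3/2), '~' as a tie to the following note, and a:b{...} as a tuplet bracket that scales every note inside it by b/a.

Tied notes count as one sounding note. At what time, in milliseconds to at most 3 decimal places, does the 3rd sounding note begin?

1. 0.0ms @ 0 + 216.086ms (3/7)
2. 216.086ms @ 3/7 + 432.173ms (6/7)
3. 648.259ms @ 9/7 + 216.086ms (3/7)
4. 864.346ms @ 12/7 + 216.086ms (3/7)
5. 1080.432ms @ 15/7 + 108.043ms (3/14)
6. 1188.475ms @ 33/14 + 108.043ms (3/14)
7. 1296.519ms @ 18/7 + 216.086ms (3/7)
8. 1512.605ms @ 3 + 378.151ms (3/4)
9. 1890.756ms @ 15/4 + 378.151ms (3/4)
10. 2268.908ms @ 9/2 + 108.043ms (3/14)
11. 2376.951ms @ 33/7 + 108.043ms (3/14)
12. 2484.994ms @ 69/14 + 108.043ms (3/14)
13. 2593.037ms @ 36/7 + 108.043ms (3/14)
14. 2701.08ms @ 75/14 + 108.043ms (3/14)
15. 2809.124ms @ 39/7 + 108.043ms (3/14)
16. 2917.167ms @ 81/14 + 108.043ms (3/14)

note 3 onset = 9/7b = 648.259ms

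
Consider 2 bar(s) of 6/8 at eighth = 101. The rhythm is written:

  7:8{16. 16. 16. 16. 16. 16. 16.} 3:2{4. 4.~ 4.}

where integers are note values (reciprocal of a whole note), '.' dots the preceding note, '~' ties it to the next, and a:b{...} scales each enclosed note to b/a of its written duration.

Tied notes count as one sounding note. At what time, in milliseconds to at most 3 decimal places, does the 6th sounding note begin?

note 6 onset = 30/7b = 2545.969ms

1. 0.0ms @ 0 + 509.194ms (6/7)
2. 509.194ms @ 6/7 + 509.194ms (6/7)
3. 1018.388ms @ 12/7 + 509.194ms (6/7)
4. 1527.581ms @ 18/7 + 509.194ms (6/7)
5. 2036.775ms @ 24/7 + 509.194ms (6/7)
6. 2545.969ms @ 30/7 + 509.194ms (6/7)
7. 3055.163ms @ 36/7 + 509.194ms (6/7)
8. 3564.356ms @ 6 + 1188.119ms (2)
9. 4752.475ms @ 8 + 2376.238ms (4)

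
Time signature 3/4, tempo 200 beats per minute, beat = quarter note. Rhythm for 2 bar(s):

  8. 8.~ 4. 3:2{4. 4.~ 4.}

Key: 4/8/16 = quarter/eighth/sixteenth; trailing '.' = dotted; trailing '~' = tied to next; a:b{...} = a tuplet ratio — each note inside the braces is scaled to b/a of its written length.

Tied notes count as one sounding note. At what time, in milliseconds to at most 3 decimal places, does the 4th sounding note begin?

1. 0.0ms @ 0 + 225.0ms (3/4)
2. 225.0ms @ 3/4 + 675.0ms (9/4)
3. 900.0ms @ 3 + 300.0ms (1)
4. 1200.0ms @ 4 + 600.0ms (2)

note 4 onset = 4b = 1200.0ms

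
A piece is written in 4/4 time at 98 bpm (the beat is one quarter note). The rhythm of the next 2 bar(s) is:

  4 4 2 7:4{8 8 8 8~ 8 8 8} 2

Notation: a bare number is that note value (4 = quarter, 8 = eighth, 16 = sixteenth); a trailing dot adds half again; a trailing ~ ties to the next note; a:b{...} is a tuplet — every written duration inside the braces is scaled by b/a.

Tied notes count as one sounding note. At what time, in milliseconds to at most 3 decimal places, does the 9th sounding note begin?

note 9 onset = 40/7b = 3498.542ms

1. 0.0ms @ 0 + 612.245ms (1)
2. 612.245ms @ 1 + 612.245ms (1)
3. 1224.49ms @ 2 + 1224.49ms (2)
4. 2448.98ms @ 4 + 174.927ms (2/7)
5. 2623.907ms @ 30/7 + 174.927ms (2/7)
6. 2798.834ms @ 32/7 + 174.927ms (2/7)
7. 2973.761ms @ 34/7 + 349.854ms (4/7)
8. 3323.615ms @ 38/7 + 174.927ms (2/7)
9. 3498.542ms @ 40/7 + 174.927ms (2/7)
10. 3673.469ms @ 6 + 1224.49ms (2)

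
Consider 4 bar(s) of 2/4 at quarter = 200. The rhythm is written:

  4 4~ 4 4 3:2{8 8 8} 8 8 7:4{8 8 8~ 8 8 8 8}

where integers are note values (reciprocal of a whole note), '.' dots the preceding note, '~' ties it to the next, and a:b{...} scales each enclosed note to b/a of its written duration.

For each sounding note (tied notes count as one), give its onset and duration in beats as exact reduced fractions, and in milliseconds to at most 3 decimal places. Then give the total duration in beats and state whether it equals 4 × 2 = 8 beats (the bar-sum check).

1) 0.0ms=0b +300.0ms=1b
2) 300.0ms=1b +600.0ms=2b
3) 900.0ms=3b +300.0ms=1b
4) 1200.0ms=4b +100.0ms=1/3b
5) 1300.0ms=13/3b +100.0ms=1/3b
6) 1400.0ms=14/3b +100.0ms=1/3b
7) 1500.0ms=5b +150.0ms=1/2b
8) 1650.0ms=11/2b +150.0ms=1/2b
9) 1800.0ms=6b +85.714ms=2/7b
10) 1885.714ms=44/7b +85.714ms=2/7b
11) 1971.429ms=46/7b +171.429ms=4/7b
12) 2142.857ms=50/7b +85.714ms=2/7b
13) 2228.571ms=52/7b +85.714ms=2/7b
14) 2314.286ms=54/7b +85.714ms=2/7b
Σ=8b of 8 (200bpm 2/4) — PASS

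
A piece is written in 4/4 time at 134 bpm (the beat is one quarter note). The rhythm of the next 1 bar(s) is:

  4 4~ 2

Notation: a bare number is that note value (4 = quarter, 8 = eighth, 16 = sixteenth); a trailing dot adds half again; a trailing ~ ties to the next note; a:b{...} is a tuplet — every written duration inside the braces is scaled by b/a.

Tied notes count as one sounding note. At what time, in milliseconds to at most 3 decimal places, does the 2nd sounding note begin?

1. 0.0ms @ 0 + 447.761ms (1)
2. 447.761ms @ 1 + 1343.284ms (3)

note 2 onset = 1b = 447.761ms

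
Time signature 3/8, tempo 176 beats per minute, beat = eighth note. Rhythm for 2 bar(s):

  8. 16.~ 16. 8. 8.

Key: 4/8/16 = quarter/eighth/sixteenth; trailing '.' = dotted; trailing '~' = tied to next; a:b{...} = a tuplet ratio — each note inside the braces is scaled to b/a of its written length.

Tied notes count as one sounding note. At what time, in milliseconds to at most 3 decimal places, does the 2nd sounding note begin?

note 2 onset = 3/2b = 511.364ms

1. 0.0ms @ 0 + 511.364ms (3/2)
2. 511.364ms @ 3/2 + 511.364ms (3/2)
3. 1022.727ms @ 3 + 511.364ms (3/2)
4. 1534.091ms @ 9/2 + 511.364ms (3/2)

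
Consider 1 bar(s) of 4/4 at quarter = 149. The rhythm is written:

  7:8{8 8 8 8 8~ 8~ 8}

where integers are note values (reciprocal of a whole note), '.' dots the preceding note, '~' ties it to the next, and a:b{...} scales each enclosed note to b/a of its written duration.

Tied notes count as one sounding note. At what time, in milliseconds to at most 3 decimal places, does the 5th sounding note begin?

1. 0.0ms @ 0 + 230.105ms (4/7)
2. 230.105ms @ 4/7 + 230.105ms (4/7)
3. 460.211ms @ 8/7 + 230.105ms (4/7)
4. 690.316ms @ 12/7 + 230.105ms (4/7)
5. 920.422ms @ 16/7 + 690.316ms (12/7)

note 5 onset = 16/7b = 920.422ms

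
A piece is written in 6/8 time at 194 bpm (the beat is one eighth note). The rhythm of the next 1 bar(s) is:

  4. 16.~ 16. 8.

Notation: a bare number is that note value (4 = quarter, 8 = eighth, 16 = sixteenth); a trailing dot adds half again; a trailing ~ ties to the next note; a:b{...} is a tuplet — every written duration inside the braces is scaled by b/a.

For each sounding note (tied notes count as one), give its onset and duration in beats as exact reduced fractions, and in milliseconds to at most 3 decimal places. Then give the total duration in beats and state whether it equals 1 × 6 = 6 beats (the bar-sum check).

1) 0.0ms=0b +927.835ms=3b
2) 927.835ms=3b +463.918ms=3/2b
3) 1391.753ms=9/2b +463.918ms=3/2b
Σ=6b of 6 (194bpm 6/8) — PASS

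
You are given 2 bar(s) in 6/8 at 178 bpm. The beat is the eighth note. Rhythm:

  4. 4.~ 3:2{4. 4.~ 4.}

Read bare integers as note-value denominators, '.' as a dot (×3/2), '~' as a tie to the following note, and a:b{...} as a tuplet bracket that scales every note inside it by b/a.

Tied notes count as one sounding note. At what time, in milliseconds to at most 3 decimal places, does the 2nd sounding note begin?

1. 0.0ms @ 0 + 1011.236ms (3)
2. 1011.236ms @ 3 + 1685.393ms (5)
3. 2696.629ms @ 8 + 1348.315ms (4)

note 2 onset = 3b = 1011.236ms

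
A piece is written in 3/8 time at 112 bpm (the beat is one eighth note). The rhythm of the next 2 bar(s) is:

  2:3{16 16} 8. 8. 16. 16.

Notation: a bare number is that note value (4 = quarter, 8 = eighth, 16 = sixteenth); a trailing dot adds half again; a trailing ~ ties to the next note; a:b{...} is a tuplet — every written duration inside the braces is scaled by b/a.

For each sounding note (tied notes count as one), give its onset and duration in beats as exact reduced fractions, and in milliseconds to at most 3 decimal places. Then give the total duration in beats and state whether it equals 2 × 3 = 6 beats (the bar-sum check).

1) 0.0ms=0b +401.786ms=3/4b
2) 401.786ms=3/4b +401.786ms=3/4b
3) 803.571ms=3/2b +803.571ms=3/2b
4) 1607.143ms=3b +803.571ms=3/2b
5) 2410.714ms=9/2b +401.786ms=3/4b
6) 2812.5ms=21/4b +401.786ms=3/4b
Σ=6b of 6 (112bpm 3/8) — PASS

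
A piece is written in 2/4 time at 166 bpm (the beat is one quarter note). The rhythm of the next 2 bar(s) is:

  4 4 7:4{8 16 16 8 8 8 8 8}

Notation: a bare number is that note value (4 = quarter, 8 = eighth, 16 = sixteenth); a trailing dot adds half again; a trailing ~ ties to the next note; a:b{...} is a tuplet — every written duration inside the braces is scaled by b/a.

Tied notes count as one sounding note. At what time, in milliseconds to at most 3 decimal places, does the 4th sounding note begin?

1. 0.0ms @ 0 + 361.446ms (1)
2. 361.446ms @ 1 + 361.446ms (1)
3. 722.892ms @ 2 + 103.27ms (2/7)
4. 826.162ms @ 16/7 + 51.635ms (1/7)
5. 877.797ms @ 17/7 + 51.635ms (1/7)
6. 929.432ms @ 18/7 + 103.27ms (2/7)
7. 1032.702ms @ 20/7 + 103.27ms (2/7)
8. 1135.972ms @ 22/7 + 103.27ms (2/7)
9. 1239.243ms @ 24/7 + 103.27ms (2/7)
10. 1342.513ms @ 26/7 + 103.27ms (2/7)

note 4 onset = 16/7b = 826.162ms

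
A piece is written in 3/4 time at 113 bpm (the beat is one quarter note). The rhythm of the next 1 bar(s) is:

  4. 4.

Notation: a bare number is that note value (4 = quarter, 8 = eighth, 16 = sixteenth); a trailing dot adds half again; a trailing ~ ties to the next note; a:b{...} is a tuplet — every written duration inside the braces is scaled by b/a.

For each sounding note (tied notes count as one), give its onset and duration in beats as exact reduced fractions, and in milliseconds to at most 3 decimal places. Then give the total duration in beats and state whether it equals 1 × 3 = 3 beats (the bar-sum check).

1) 0.0ms=0b +796.46ms=3/2b
2) 796.46ms=3/2b +796.46ms=3/2b
Σ=3b of 3 (113bpm 3/4) — PASS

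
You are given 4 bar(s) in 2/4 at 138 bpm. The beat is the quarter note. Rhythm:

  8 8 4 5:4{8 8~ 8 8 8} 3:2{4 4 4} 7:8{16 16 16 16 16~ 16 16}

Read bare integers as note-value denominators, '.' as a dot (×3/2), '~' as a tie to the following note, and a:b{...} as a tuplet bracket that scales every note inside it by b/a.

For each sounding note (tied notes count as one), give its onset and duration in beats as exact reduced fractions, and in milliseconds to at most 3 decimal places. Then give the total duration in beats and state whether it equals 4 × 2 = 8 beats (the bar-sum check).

1) 0.0ms=0b +217.391ms=1/2b
2) 217.391ms=1/2b +217.391ms=1/2b
3) 434.783ms=1b +434.783ms=1b
4) 869.565ms=2b +173.913ms=2/5b
5) 1043.478ms=12/5b +347.826ms=4/5b
6) 1391.304ms=16/5b +173.913ms=2/5b
7) 1565.217ms=18/5b +173.913ms=2/5b
8) 1739.13ms=4b +289.855ms=2/3b
9) 2028.986ms=14/3b +289.855ms=2/3b
10) 2318.841ms=16/3b +289.855ms=2/3b
11) 2608.696ms=6b +124.224ms=2/7b
12) 2732.919ms=44/7b +124.224ms=2/7b
13) 2857.143ms=46/7b +124.224ms=2/7b
14) 2981.366ms=48/7b +124.224ms=2/7b
15) 3105.59ms=50/7b +248.447ms=4/7b
16) 3354.037ms=54/7b +124.224ms=2/7b
Σ=8b of 8 (138bpm 2/4) — PASS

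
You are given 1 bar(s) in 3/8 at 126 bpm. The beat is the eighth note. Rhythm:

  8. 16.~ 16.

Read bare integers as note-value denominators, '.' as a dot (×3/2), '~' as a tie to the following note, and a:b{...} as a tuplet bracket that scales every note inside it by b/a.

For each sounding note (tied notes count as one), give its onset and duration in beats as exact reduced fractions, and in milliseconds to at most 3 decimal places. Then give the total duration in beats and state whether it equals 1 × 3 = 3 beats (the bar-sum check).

1) 0.0ms=0b +714.286ms=3/2b
2) 714.286ms=3/2b +714.286ms=3/2b
Σ=3b of 3 (126bpm 3/8) — PASS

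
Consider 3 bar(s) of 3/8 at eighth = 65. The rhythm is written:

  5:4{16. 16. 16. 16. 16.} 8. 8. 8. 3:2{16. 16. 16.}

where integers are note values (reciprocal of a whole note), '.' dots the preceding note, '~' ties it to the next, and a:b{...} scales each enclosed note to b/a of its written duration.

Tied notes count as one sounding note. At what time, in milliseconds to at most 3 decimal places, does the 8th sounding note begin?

1. 0.0ms @ 0 + 553.846ms (3/5)
2. 553.846ms @ 3/5 + 553.846ms (3/5)
3. 1107.692ms @ 6/5 + 553.846ms (3/5)
4. 1661.538ms @ 9/5 + 553.846ms (3/5)
5. 2215.385ms @ 12/5 + 553.846ms (3/5)
6. 2769.231ms @ 3 + 1384.615ms (3/2)
7. 4153.846ms @ 9/2 + 1384.615ms (3/2)
8. 5538.462ms @ 6 + 1384.615ms (3/2)
9. 6923.077ms @ 15/2 + 461.538ms (1/2)
10. 7384.615ms @ 8 + 461.538ms (1/2)
11. 7846.154ms @ 17/2 + 461.538ms (1/2)

note 8 onset = 6b = 5538.462ms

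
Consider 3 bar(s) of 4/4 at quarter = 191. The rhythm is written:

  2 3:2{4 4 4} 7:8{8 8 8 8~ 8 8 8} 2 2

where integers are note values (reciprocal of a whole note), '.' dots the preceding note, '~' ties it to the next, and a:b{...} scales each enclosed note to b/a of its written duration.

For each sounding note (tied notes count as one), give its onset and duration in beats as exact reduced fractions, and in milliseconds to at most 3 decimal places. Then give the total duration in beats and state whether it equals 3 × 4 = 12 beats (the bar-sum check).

1) 0.0ms=0b +628.272ms=2b
2) 628.272ms=2b +209.424ms=2/3b
3) 837.696ms=8/3b +209.424ms=2/3b
4) 1047.12ms=10/3b +209.424ms=2/3b
5) 1256.545ms=4b +179.506ms=4/7b
6) 1436.051ms=32/7b +179.506ms=4/7b
7) 1615.557ms=36/7b +179.506ms=4/7b
8) 1795.064ms=40/7b +359.013ms=8/7b
9) 2154.076ms=48/7b +179.506ms=4/7b
10) 2333.583ms=52/7b +179.506ms=4/7b
11) 2513.089ms=8b +628.272ms=2b
12) 3141.361ms=10b +628.272ms=2b
Σ=12b of 12 (191bpm 4/4) — PASS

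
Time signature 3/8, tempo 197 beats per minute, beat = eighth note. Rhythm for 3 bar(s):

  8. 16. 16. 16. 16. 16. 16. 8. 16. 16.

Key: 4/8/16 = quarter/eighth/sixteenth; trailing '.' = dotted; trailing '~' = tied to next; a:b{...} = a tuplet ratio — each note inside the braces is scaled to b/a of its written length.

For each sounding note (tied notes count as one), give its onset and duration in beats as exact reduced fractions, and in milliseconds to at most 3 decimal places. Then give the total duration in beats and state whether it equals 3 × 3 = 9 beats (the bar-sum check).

1) 0.0ms=0b +456.853ms=3/2b
2) 456.853ms=3/2b +228.426ms=3/4b
3) 685.279ms=9/4b +228.426ms=3/4b
4) 913.706ms=3b +228.426ms=3/4b
5) 1142.132ms=15/4b +228.426ms=3/4b
6) 1370.558ms=9/2b +228.426ms=3/4b
7) 1598.985ms=21/4b +228.426ms=3/4b
8) 1827.411ms=6b +456.853ms=3/2b
9) 2284.264ms=15/2b +228.426ms=3/4b
10) 2512.69ms=33/4b +228.426ms=3/4b
Σ=9b of 9 (197bpm 3/8) — PASS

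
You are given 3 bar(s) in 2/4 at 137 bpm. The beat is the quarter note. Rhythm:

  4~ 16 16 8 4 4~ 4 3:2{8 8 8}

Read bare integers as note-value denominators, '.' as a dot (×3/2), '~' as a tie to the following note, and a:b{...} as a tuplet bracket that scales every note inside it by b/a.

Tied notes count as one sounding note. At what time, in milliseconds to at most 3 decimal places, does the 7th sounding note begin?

1. 0.0ms @ 0 + 547.445ms (5/4)
2. 547.445ms @ 5/4 + 109.489ms (1/4)
3. 656.934ms @ 3/2 + 218.978ms (1/2)
4. 875.912ms @ 2 + 437.956ms (1)
5. 1313.869ms @ 3 + 875.912ms (2)
6. 2189.781ms @ 5 + 145.985ms (1/3)
7. 2335.766ms @ 16/3 + 145.985ms (1/3)
8. 2481.752ms @ 17/3 + 145.985ms (1/3)

note 7 onset = 16/3b = 2335.766ms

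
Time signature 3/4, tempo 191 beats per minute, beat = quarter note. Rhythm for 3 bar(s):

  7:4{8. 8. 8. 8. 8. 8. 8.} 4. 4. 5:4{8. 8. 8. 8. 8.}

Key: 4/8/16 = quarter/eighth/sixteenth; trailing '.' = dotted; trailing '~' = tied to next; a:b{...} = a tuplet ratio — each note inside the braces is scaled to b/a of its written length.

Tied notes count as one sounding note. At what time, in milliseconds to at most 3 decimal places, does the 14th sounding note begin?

note 14 onset = 42/5b = 2638.743ms

1. 0.0ms @ 0 + 134.63ms (3/7)
2. 134.63ms @ 3/7 + 134.63ms (3/7)
3. 269.26ms @ 6/7 + 134.63ms (3/7)
4. 403.889ms @ 9/7 + 134.63ms (3/7)
5. 538.519ms @ 12/7 + 134.63ms (3/7)
6. 673.149ms @ 15/7 + 134.63ms (3/7)
7. 807.779ms @ 18/7 + 134.63ms (3/7)
8. 942.408ms @ 3 + 471.204ms (3/2)
9. 1413.613ms @ 9/2 + 471.204ms (3/2)
10. 1884.817ms @ 6 + 188.482ms (3/5)
11. 2073.298ms @ 33/5 + 188.482ms (3/5)
12. 2261.78ms @ 36/5 + 188.482ms (3/5)
13. 2450.262ms @ 39/5 + 188.482ms (3/5)
14. 2638.743ms @ 42/5 + 188.482ms (3/5)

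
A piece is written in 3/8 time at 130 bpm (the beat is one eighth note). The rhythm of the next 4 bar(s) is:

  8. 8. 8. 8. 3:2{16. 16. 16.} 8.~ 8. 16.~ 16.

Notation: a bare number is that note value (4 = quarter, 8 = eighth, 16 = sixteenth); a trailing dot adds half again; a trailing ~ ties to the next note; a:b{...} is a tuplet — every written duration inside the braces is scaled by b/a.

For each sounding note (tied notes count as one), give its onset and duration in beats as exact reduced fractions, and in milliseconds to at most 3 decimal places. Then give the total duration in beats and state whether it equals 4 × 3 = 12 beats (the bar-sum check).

1) 0.0ms=0b +692.308ms=3/2b
2) 692.308ms=3/2b +692.308ms=3/2b
3) 1384.615ms=3b +692.308ms=3/2b
4) 2076.923ms=9/2b +692.308ms=3/2b
5) 2769.231ms=6b +230.769ms=1/2b
6) 3000.0ms=13/2b +230.769ms=1/2b
7) 3230.769ms=7b +230.769ms=1/2b
8) 3461.538ms=15/2b +1384.615ms=3b
9) 4846.154ms=21/2b +692.308ms=3/2b
Σ=12b of 12 (130bpm 3/8) — PASS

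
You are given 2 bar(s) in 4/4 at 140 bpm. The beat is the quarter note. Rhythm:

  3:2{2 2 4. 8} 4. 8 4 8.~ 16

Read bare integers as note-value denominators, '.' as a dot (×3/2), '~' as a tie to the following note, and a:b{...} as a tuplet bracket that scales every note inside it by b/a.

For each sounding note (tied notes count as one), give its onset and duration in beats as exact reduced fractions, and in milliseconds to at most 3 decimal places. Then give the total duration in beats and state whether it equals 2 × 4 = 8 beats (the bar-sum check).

1) 0.0ms=0b +571.429ms=4/3b
2) 571.429ms=4/3b +571.429ms=4/3b
3) 1142.857ms=8/3b +428.571ms=1b
4) 1571.429ms=11/3b +142.857ms=1/3b
5) 1714.286ms=4b +642.857ms=3/2b
6) 2357.143ms=11/2b +214.286ms=1/2b
7) 2571.429ms=6b +428.571ms=1b
8) 3000.0ms=7b +428.571ms=1b
Σ=8b of 8 (140bpm 4/4) — PASS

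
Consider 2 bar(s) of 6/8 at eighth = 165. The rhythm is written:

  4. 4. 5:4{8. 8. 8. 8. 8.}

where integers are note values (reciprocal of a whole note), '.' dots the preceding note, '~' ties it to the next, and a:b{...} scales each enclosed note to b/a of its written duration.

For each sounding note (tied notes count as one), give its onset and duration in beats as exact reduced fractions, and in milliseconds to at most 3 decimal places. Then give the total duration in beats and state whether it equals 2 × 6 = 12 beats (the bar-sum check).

1) 0.0ms=0b +1090.909ms=3b
2) 1090.909ms=3b +1090.909ms=3b
3) 2181.818ms=6b +436.364ms=6/5b
4) 2618.182ms=36/5b +436.364ms=6/5b
5) 3054.545ms=42/5b +436.364ms=6/5b
6) 3490.909ms=48/5b +436.364ms=6/5b
7) 3927.273ms=54/5b +436.364ms=6/5b
Σ=12b of 12 (165bpm 6/8) — PASS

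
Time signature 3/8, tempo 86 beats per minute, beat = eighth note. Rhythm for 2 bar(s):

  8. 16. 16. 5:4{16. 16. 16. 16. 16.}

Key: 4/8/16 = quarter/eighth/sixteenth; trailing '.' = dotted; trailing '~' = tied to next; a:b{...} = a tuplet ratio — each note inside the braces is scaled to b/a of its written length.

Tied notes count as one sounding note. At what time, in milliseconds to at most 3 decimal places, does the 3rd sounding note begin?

1. 0.0ms @ 0 + 1046.512ms (3/2)
2. 1046.512ms @ 3/2 + 523.256ms (3/4)
3. 1569.767ms @ 9/4 + 523.256ms (3/4)
4. 2093.023ms @ 3 + 418.605ms (3/5)
5. 2511.628ms @ 18/5 + 418.605ms (3/5)
6. 2930.233ms @ 21/5 + 418.605ms (3/5)
7. 3348.837ms @ 24/5 + 418.605ms (3/5)
8. 3767.442ms @ 27/5 + 418.605ms (3/5)

note 3 onset = 9/4b = 1569.767ms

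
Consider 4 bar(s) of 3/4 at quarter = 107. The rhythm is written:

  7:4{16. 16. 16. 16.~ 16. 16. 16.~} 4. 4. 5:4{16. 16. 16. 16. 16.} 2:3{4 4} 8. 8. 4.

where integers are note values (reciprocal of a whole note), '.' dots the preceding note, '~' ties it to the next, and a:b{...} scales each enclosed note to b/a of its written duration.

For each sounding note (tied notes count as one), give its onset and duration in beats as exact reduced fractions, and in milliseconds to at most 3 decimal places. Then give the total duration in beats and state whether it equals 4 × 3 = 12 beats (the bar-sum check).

1) 0.0ms=0b +120.16ms=3/14b
2) 120.16ms=3/14b +120.16ms=3/14b
3) 240.32ms=3/7b +120.16ms=3/14b
4) 360.481ms=9/14b +240.32ms=3/7b
5) 600.801ms=15/14b +120.16ms=3/14b
6) 720.961ms=9/7b +961.282ms=12/7b
7) 1682.243ms=3b +841.121ms=3/2b
8) 2523.364ms=9/2b +168.224ms=3/10b
9) 2691.589ms=24/5b +168.224ms=3/10b
10) 2859.813ms=51/10b +168.224ms=3/10b
11) 3028.037ms=27/5b +168.224ms=3/10b
12) 3196.262ms=57/10b +168.224ms=3/10b
13) 3364.486ms=6b +841.121ms=3/2b
14) 4205.607ms=15/2b +841.121ms=3/2b
15) 5046.729ms=9b +420.561ms=3/4b
16) 5467.29ms=39/4b +420.561ms=3/4b
17) 5887.85ms=21/2b +841.121ms=3/2b
Σ=12b of 12 (107bpm 3/4) — PASS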